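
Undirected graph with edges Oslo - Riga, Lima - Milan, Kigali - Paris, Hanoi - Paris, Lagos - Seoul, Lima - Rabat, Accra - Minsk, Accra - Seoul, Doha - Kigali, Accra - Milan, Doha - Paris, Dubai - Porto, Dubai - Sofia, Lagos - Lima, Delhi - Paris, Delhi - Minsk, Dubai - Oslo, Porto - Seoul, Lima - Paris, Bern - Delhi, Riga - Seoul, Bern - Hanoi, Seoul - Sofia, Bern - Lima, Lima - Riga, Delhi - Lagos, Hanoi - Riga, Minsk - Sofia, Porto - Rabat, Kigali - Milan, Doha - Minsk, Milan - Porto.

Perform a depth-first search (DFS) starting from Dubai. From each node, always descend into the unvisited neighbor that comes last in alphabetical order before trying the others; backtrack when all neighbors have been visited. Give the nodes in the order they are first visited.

Visit Dubai
Dubai → Sofia
Sofia → Seoul
Seoul → Riga
Riga → Oslo
Riga → Lima
Lima → Rabat
Rabat → Porto
Porto → Milan
Milan → Kigali
Kigali → Paris
Paris → Hanoi
Hanoi → Bern
Bern → Delhi
Delhi → Minsk
Minsk → Doha
Minsk → Accra
Delhi → Lagos

Dubai Sofia Seoul Riga Oslo Lima Rabat Porto Milan Kigali Paris Hanoi Bern Delhi Minsk Doha Accra Lagos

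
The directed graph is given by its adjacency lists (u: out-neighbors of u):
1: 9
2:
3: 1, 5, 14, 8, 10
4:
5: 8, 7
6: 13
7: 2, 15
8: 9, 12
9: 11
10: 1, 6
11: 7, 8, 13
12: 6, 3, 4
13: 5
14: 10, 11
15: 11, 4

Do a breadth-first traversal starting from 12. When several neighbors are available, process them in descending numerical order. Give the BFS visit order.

Visit 12; enqueue 6, 4, 3 → queue [6, 4, 3]
Visit 6; enqueue 13 → queue [4, 3, 13]
Visit 4 → queue [3, 13]
Visit 3; enqueue 14, 10, 8, 5, 1 → queue [13, 14, 10, 8, 5, 1]
Visit 13 → queue [14, 10, 8, 5, 1]
Visit 14; enqueue 11 → queue [10, 8, 5, 1, 11]
Visit 10 → queue [8, 5, 1, 11]
Visit 8; enqueue 9 → queue [5, 1, 11, 9]
Visit 5; enqueue 7 → queue [1, 11, 9, 7]
Visit 1 → queue [11, 9, 7]
Visit 11 → queue [9, 7]
Visit 9 → queue [7]
Visit 7; enqueue 15, 2 → queue [15, 2]
Visit 15 → queue [2]
Visit 2 → queue []

12 → 6 → 4 → 3 → 13 → 14 → 10 → 8 → 5 → 1 → 11 → 9 → 7 → 15 → 2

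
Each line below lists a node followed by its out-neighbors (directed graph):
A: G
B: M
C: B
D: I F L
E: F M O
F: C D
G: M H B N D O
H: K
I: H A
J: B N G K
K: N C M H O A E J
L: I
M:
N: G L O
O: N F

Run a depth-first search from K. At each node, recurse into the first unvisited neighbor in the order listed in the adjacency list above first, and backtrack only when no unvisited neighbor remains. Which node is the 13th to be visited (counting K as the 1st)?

O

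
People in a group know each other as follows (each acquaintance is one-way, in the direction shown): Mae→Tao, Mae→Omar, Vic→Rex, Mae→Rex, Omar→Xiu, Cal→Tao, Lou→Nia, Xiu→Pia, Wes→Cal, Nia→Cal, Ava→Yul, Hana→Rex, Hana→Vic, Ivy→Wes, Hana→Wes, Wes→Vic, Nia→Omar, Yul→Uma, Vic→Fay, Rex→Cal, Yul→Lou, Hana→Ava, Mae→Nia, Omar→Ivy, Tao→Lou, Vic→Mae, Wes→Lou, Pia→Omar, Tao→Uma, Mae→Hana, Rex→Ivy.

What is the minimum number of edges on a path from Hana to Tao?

3

Level 0: Hana
Level 1: Ava, Rex, Vic, Wes
Level 2: Cal, Fay, Ivy, Lou, Mae, Yul
Level 3: Nia, Omar, Tao, Uma
Level 4: Xiu
Level 5: Pia
Tao first appears at level 3.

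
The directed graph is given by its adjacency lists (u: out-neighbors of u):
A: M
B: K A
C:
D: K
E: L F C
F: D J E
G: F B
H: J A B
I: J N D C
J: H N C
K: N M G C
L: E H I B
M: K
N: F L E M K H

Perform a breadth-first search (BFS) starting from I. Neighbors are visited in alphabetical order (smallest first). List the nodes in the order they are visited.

Visit I; enqueue C, D, J, N → queue [C, D, J, N]
Visit C → queue [D, J, N]
Visit D; enqueue K → queue [J, N, K]
Visit J; enqueue H → queue [N, K, H]
Visit N; enqueue E, F, L, M → queue [K, H, E, F, L, M]
Visit K; enqueue G → queue [H, E, F, L, M, G]
Visit H; enqueue A, B → queue [E, F, L, M, G, A, B]
Visit E → queue [F, L, M, G, A, B]
Visit F → queue [L, M, G, A, B]
Visit L → queue [M, G, A, B]
Visit M → queue [G, A, B]
Visit G → queue [A, B]
Visit A → queue [B]
Visit B → queue []

I, C, D, J, N, K, H, E, F, L, M, G, A, B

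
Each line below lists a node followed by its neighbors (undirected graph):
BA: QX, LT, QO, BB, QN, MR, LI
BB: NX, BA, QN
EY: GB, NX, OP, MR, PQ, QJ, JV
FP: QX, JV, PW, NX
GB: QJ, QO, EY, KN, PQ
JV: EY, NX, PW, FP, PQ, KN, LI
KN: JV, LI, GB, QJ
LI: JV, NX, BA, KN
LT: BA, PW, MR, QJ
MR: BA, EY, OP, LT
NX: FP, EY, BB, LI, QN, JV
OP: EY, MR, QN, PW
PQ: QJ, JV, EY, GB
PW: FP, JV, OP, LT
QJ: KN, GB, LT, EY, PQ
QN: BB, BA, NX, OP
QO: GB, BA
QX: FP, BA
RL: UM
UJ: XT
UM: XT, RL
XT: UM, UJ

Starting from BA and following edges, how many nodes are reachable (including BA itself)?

18

BFS from BA visits: BA, BB, LI, LT, MR, QN, QO, QX, NX, JV, KN, PW, QJ, EY, OP, GB, FP, PQ
Reachable nodes: 18 of 22 total.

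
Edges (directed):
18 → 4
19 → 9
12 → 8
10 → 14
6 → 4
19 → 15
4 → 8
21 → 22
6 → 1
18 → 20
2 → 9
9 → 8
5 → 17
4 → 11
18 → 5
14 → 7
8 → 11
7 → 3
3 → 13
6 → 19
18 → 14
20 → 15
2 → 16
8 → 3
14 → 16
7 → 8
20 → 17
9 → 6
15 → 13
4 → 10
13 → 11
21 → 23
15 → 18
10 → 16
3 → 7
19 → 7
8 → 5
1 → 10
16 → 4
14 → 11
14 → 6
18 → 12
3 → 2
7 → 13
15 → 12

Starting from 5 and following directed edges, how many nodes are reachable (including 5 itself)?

BFS from 5 visits: 5, 17
Reachable nodes: 2 of 23 total.

2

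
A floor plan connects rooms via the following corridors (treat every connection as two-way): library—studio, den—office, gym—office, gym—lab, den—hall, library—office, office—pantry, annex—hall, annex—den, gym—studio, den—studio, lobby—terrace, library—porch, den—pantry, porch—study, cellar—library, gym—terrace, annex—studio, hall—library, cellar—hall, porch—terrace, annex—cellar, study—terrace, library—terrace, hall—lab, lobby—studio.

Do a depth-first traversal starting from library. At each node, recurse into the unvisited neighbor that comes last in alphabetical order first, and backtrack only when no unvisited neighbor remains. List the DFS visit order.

library, terrace, study, porch, lobby, studio, gym, office, pantry, den, hall, lab, cellar, annex

Visit library
library → terrace
terrace → study
study → porch
terrace → lobby
lobby → studio
studio → gym
gym → office
office → pantry
pantry → den
den → hall
hall → lab
hall → cellar
cellar → annex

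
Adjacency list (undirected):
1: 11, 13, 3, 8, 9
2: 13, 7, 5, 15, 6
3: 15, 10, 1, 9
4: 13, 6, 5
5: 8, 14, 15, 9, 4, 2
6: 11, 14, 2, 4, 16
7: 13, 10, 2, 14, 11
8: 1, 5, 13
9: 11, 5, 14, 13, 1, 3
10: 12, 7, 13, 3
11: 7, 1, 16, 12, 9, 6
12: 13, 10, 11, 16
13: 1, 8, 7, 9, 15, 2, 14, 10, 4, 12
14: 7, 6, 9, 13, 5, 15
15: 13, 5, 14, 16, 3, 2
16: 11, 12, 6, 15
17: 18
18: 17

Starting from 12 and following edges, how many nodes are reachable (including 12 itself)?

16

BFS from 12 visits: 12, 10, 11, 13, 16, 3, 7, 1, 6, 9, 2, 4, 8, 14, 15, 5
Reachable nodes: 16 of 18 total.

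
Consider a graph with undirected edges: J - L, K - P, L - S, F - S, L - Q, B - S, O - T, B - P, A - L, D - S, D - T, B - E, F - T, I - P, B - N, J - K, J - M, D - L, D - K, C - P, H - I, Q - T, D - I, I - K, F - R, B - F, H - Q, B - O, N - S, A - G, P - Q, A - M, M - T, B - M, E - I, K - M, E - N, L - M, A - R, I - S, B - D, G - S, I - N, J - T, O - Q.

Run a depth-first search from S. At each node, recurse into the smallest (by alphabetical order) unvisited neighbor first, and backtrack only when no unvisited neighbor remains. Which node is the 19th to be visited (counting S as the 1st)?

Visit S
S → B
B → D
D → I
I → E
E → N
I → H
H → Q
Q → L
L → A
A → G
A → M
M → J
J → K
K → P
P → C
J → T
T → F
F → R
T → O

Visit order: S, B, D, I, E, N, H, Q, L, A, G, M, J, K, P, C, T, F, R, O

R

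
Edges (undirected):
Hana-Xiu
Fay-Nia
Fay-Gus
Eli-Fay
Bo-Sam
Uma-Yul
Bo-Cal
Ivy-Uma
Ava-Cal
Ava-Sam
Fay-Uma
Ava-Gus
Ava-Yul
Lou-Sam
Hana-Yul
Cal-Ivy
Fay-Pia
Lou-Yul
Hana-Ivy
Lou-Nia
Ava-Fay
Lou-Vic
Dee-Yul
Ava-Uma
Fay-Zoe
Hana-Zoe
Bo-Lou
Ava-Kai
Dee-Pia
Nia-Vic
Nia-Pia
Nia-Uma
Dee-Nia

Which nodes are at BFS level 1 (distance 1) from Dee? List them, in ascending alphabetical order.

Level 0: Dee
Level 1: Nia, Pia, Yul
Level 2: Ava, Fay, Hana, Lou, Uma, Vic
Level 3: Bo, Cal, Eli, Gus, Ivy, Kai, Sam, Xiu, Zoe

Nia, Pia, Yul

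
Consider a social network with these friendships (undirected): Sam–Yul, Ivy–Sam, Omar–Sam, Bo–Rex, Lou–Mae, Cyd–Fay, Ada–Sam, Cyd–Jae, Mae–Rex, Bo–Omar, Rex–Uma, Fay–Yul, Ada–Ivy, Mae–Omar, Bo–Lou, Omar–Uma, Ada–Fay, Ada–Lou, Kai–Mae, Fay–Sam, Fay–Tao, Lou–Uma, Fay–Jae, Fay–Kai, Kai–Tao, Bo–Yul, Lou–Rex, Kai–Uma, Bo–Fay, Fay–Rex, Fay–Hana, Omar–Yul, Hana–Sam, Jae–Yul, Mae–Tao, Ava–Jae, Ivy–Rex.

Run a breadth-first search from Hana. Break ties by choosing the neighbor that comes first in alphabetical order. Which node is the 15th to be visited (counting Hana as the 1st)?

Ava

Visit Hana; enqueue Fay, Sam → queue [Fay, Sam]
Visit Fay; enqueue Ada, Bo, Cyd, Jae, Kai, Rex, Tao, Yul → queue [Sam, Ada, Bo, Cyd, Jae, Kai, Rex, Tao, Yul]
Visit Sam; enqueue Ivy, Omar → queue [Ada, Bo, Cyd, Jae, Kai, Rex, Tao, Yul, Ivy, Omar]
Visit Ada; enqueue Lou → queue [Bo, Cyd, Jae, Kai, Rex, Tao, Yul, Ivy, Omar, Lou]
Visit Bo → queue [Cyd, Jae, Kai, Rex, Tao, Yul, Ivy, Omar, Lou]
Visit Cyd → queue [Jae, Kai, Rex, Tao, Yul, Ivy, Omar, Lou]
Visit Jae; enqueue Ava → queue [Kai, Rex, Tao, Yul, Ivy, Omar, Lou, Ava]
Visit Kai; enqueue Mae, Uma → queue [Rex, Tao, Yul, Ivy, Omar, Lou, Ava, Mae, Uma]
Visit Rex → queue [Tao, Yul, Ivy, Omar, Lou, Ava, Mae, Uma]
Visit Tao → queue [Yul, Ivy, Omar, Lou, Ava, Mae, Uma]
Visit Yul → queue [Ivy, Omar, Lou, Ava, Mae, Uma]
Visit Ivy → queue [Omar, Lou, Ava, Mae, Uma]
Visit Omar → queue [Lou, Ava, Mae, Uma]
Visit Lou → queue [Ava, Mae, Uma]
Visit Ava → queue [Mae, Uma]
Visit Mae → queue [Uma]
Visit Uma → queue []

Visit order: Hana, Fay, Sam, Ada, Bo, Cyd, Jae, Kai, Rex, Tao, Yul, Ivy, Omar, Lou, Ava, Mae, Uma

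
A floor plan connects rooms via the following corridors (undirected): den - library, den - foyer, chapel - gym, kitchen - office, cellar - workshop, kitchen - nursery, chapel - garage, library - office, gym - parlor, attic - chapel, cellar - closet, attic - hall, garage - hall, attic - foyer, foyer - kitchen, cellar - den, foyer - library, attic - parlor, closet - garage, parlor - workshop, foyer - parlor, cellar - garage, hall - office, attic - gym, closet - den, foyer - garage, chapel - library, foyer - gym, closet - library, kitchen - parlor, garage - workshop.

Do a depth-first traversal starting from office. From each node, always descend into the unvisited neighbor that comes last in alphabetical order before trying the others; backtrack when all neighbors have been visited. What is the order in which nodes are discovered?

office -> library -> foyer -> parlor -> workshop -> garage -> hall -> attic -> gym -> chapel -> closet -> den -> cellar -> kitchen -> nursery

Visit office
office → library
library → foyer
foyer → parlor
parlor → workshop
workshop → garage
garage → hall
hall → attic
attic → gym
gym → chapel
garage → closet
closet → den
den → cellar
parlor → kitchen
kitchen → nursery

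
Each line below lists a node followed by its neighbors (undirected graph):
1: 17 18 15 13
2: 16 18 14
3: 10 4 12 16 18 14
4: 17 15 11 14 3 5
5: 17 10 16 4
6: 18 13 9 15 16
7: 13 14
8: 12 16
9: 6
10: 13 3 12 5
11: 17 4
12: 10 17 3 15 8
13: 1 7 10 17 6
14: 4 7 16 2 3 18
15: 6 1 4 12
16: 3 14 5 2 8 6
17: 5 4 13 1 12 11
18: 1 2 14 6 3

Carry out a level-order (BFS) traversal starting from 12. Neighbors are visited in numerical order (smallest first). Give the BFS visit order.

Visit 12; enqueue 3, 8, 10, 15, 17 → queue [3, 8, 10, 15, 17]
Visit 3; enqueue 4, 14, 16, 18 → queue [8, 10, 15, 17, 4, 14, 16, 18]
Visit 8 → queue [10, 15, 17, 4, 14, 16, 18]
Visit 10; enqueue 5, 13 → queue [15, 17, 4, 14, 16, 18, 5, 13]
Visit 15; enqueue 1, 6 → queue [17, 4, 14, 16, 18, 5, 13, 1, 6]
Visit 17; enqueue 11 → queue [4, 14, 16, 18, 5, 13, 1, 6, 11]
Visit 4 → queue [14, 16, 18, 5, 13, 1, 6, 11]
Visit 14; enqueue 2, 7 → queue [16, 18, 5, 13, 1, 6, 11, 2, 7]
Visit 16 → queue [18, 5, 13, 1, 6, 11, 2, 7]
Visit 18 → queue [5, 13, 1, 6, 11, 2, 7]
Visit 5 → queue [13, 1, 6, 11, 2, 7]
Visit 13 → queue [1, 6, 11, 2, 7]
Visit 1 → queue [6, 11, 2, 7]
Visit 6; enqueue 9 → queue [11, 2, 7, 9]
Visit 11 → queue [2, 7, 9]
Visit 2 → queue [7, 9]
Visit 7 → queue [9]
Visit 9 → queue []

12 -> 3 -> 8 -> 10 -> 15 -> 17 -> 4 -> 14 -> 16 -> 18 -> 5 -> 13 -> 1 -> 6 -> 11 -> 2 -> 7 -> 9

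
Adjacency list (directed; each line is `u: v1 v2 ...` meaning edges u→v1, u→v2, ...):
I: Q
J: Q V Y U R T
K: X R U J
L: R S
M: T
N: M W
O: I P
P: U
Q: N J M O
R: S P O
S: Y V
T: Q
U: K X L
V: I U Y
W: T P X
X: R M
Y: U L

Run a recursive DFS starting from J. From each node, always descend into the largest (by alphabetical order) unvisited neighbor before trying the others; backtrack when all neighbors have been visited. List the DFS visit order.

J -> Y -> U -> X -> R -> S -> V -> I -> Q -> O -> P -> N -> W -> T -> M -> L -> K

Visit J
J → Y
Y → U
U → X
X → R
R → S
S → V
V → I
I → Q
Q → O
O → P
Q → N
N → W
W → T
N → M
U → L
U → K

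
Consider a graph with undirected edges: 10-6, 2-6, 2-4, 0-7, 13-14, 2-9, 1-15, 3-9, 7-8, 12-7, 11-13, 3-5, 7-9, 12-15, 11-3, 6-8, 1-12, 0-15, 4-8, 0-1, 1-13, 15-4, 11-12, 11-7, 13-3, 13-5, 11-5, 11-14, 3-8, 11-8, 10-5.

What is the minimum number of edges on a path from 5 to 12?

Level 0: 5
Level 1: 3, 10, 11, 13
Level 2: 1, 6, 7, 8, 9, 12, 14
Level 3: 0, 2, 4, 15
12 first appears at level 2.

2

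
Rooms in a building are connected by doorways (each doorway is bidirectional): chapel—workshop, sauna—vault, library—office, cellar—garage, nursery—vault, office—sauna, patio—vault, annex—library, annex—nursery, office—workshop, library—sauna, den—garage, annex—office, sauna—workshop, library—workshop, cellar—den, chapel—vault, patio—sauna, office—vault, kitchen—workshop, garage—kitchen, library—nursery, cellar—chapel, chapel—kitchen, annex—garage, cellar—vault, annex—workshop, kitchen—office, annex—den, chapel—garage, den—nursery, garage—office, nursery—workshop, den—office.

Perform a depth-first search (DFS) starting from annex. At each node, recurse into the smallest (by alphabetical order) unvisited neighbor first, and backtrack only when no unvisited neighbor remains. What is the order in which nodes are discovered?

annex -> den -> cellar -> chapel -> garage -> kitchen -> office -> library -> nursery -> vault -> patio -> sauna -> workshop

Visit annex
annex → den
den → cellar
cellar → chapel
chapel → garage
garage → kitchen
kitchen → office
office → library
library → nursery
nursery → vault
vault → patio
patio → sauna
sauna → workshop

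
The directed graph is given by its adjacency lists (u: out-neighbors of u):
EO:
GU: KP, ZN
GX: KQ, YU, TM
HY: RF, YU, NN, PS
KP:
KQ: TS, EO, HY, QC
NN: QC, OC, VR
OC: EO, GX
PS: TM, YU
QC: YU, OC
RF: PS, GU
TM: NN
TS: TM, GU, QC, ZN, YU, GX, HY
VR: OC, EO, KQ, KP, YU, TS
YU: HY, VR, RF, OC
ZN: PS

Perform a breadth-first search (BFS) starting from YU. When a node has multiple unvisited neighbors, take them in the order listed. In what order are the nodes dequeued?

Visit YU; enqueue HY, VR, RF, OC → queue [HY, VR, RF, OC]
Visit HY; enqueue NN, PS → queue [VR, RF, OC, NN, PS]
Visit VR; enqueue EO, KQ, KP, TS → queue [RF, OC, NN, PS, EO, KQ, KP, TS]
Visit RF; enqueue GU → queue [OC, NN, PS, EO, KQ, KP, TS, GU]
Visit OC; enqueue GX → queue [NN, PS, EO, KQ, KP, TS, GU, GX]
Visit NN; enqueue QC → queue [PS, EO, KQ, KP, TS, GU, GX, QC]
Visit PS; enqueue TM → queue [EO, KQ, KP, TS, GU, GX, QC, TM]
Visit EO → queue [KQ, KP, TS, GU, GX, QC, TM]
Visit KQ → queue [KP, TS, GU, GX, QC, TM]
Visit KP → queue [TS, GU, GX, QC, TM]
Visit TS; enqueue ZN → queue [GU, GX, QC, TM, ZN]
Visit GU → queue [GX, QC, TM, ZN]
Visit GX → queue [QC, TM, ZN]
Visit QC → queue [TM, ZN]
Visit TM → queue [ZN]
Visit ZN → queue []

YU HY VR RF OC NN PS EO KQ KP TS GU GX QC TM ZN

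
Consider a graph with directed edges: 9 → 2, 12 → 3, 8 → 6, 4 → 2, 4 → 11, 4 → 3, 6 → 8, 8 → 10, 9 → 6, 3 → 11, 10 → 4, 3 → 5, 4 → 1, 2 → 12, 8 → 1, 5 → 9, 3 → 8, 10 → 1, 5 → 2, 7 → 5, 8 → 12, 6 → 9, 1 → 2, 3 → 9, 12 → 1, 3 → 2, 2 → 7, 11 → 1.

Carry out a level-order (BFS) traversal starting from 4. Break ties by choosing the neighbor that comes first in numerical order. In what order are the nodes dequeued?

Visit 4; enqueue 1, 2, 3, 11 → queue [1, 2, 3, 11]
Visit 1 → queue [2, 3, 11]
Visit 2; enqueue 7, 12 → queue [3, 11, 7, 12]
Visit 3; enqueue 5, 8, 9 → queue [11, 7, 12, 5, 8, 9]
Visit 11 → queue [7, 12, 5, 8, 9]
Visit 7 → queue [12, 5, 8, 9]
Visit 12 → queue [5, 8, 9]
Visit 5 → queue [8, 9]
Visit 8; enqueue 6, 10 → queue [9, 6, 10]
Visit 9 → queue [6, 10]
Visit 6 → queue [10]
Visit 10 → queue []

4, 1, 2, 3, 11, 7, 12, 5, 8, 9, 6, 10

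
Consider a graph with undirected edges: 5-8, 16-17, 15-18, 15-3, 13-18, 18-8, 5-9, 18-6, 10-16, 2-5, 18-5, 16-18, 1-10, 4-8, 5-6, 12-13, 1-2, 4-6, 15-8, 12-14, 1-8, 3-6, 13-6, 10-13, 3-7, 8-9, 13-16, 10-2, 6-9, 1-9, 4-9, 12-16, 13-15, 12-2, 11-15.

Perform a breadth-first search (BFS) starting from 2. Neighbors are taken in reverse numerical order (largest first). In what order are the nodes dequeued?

Visit 2; enqueue 12, 10, 5, 1 → queue [12, 10, 5, 1]
Visit 12; enqueue 16, 14, 13 → queue [10, 5, 1, 16, 14, 13]
Visit 10 → queue [5, 1, 16, 14, 13]
Visit 5; enqueue 18, 9, 8, 6 → queue [1, 16, 14, 13, 18, 9, 8, 6]
Visit 1 → queue [16, 14, 13, 18, 9, 8, 6]
Visit 16; enqueue 17 → queue [14, 13, 18, 9, 8, 6, 17]
Visit 14 → queue [13, 18, 9, 8, 6, 17]
Visit 13; enqueue 15 → queue [18, 9, 8, 6, 17, 15]
Visit 18 → queue [9, 8, 6, 17, 15]
Visit 9; enqueue 4 → queue [8, 6, 17, 15, 4]
Visit 8 → queue [6, 17, 15, 4]
Visit 6; enqueue 3 → queue [17, 15, 4, 3]
Visit 17 → queue [15, 4, 3]
Visit 15; enqueue 11 → queue [4, 3, 11]
Visit 4 → queue [3, 11]
Visit 3; enqueue 7 → queue [11, 7]
Visit 11 → queue [7]
Visit 7 → queue []

2 12 10 5 1 16 14 13 18 9 8 6 17 15 4 3 11 7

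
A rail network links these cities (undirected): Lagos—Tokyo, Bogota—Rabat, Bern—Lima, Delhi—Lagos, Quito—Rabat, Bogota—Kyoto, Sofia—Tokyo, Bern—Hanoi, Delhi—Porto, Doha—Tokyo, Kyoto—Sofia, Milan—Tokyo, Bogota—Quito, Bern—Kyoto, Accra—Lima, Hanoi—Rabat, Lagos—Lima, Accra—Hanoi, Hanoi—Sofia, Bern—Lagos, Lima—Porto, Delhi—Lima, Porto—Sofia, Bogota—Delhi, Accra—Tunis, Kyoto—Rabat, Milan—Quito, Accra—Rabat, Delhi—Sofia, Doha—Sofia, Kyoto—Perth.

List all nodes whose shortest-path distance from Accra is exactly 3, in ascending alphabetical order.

Doha, Milan, Perth, Tokyo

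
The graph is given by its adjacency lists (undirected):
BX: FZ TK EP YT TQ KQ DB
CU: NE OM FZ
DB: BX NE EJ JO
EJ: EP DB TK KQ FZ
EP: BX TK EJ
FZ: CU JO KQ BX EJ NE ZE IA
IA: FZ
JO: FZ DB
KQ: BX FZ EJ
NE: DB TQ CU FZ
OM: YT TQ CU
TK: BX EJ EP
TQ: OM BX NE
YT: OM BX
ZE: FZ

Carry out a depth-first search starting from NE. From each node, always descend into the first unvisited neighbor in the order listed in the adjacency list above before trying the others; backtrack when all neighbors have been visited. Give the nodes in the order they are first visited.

NE DB BX FZ CU OM YT TQ JO KQ EJ EP TK ZE IA

Visit NE
NE → DB
DB → BX
BX → FZ
FZ → CU
CU → OM
OM → YT
OM → TQ
FZ → JO
FZ → KQ
KQ → EJ
EJ → EP
EP → TK
FZ → ZE
FZ → IA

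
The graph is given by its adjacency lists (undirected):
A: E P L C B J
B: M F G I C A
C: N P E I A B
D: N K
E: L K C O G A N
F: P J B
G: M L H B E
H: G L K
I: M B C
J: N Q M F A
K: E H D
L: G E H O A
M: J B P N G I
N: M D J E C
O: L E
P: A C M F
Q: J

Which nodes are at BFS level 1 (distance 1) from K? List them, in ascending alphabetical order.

D, E, H

Level 0: K
Level 1: D, E, H
Level 2: A, C, G, L, N, O
Level 3: B, I, J, M, P
Level 4: F, Q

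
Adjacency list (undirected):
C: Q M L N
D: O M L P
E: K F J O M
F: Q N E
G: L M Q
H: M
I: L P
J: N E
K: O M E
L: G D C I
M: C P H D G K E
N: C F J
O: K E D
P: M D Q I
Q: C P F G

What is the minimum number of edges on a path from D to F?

3

Level 0: D
Level 1: L, M, O, P
Level 2: C, E, G, H, I, K, Q
Level 3: F, J, N
F first appears at level 3.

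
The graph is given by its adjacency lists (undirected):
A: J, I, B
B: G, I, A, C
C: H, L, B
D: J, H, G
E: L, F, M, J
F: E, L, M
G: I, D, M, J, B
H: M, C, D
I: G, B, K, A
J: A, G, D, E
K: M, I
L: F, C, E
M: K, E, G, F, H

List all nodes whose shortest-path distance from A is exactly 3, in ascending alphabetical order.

F, H, L, M

Level 0: A
Level 1: B, I, J
Level 2: C, D, E, G, K
Level 3: F, H, L, M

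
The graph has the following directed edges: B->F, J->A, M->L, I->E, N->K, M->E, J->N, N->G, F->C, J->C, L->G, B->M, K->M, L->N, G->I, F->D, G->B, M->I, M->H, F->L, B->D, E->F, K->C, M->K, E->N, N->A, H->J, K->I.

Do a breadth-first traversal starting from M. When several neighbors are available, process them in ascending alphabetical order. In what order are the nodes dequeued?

M E H I K L F N J C G D A B

Visit M; enqueue E, H, I, K, L → queue [E, H, I, K, L]
Visit E; enqueue F, N → queue [H, I, K, L, F, N]
Visit H; enqueue J → queue [I, K, L, F, N, J]
Visit I → queue [K, L, F, N, J]
Visit K; enqueue C → queue [L, F, N, J, C]
Visit L; enqueue G → queue [F, N, J, C, G]
Visit F; enqueue D → queue [N, J, C, G, D]
Visit N; enqueue A → queue [J, C, G, D, A]
Visit J → queue [C, G, D, A]
Visit C → queue [G, D, A]
Visit G; enqueue B → queue [D, A, B]
Visit D → queue [A, B]
Visit A → queue [B]
Visit B → queue []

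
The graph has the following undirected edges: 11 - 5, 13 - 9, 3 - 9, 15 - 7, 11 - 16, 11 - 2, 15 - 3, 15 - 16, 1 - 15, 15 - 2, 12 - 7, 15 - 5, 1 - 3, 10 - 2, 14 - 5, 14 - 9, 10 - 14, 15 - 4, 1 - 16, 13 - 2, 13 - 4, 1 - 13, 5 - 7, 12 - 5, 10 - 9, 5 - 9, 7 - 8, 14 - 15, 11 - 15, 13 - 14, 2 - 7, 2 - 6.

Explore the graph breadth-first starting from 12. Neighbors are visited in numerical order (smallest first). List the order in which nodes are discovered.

12 5 7 9 11 14 15 2 8 3 10 13 16 1 4 6

Visit 12; enqueue 5, 7 → queue [5, 7]
Visit 5; enqueue 9, 11, 14, 15 → queue [7, 9, 11, 14, 15]
Visit 7; enqueue 2, 8 → queue [9, 11, 14, 15, 2, 8]
Visit 9; enqueue 3, 10, 13 → queue [11, 14, 15, 2, 8, 3, 10, 13]
Visit 11; enqueue 16 → queue [14, 15, 2, 8, 3, 10, 13, 16]
Visit 14 → queue [15, 2, 8, 3, 10, 13, 16]
Visit 15; enqueue 1, 4 → queue [2, 8, 3, 10, 13, 16, 1, 4]
Visit 2; enqueue 6 → queue [8, 3, 10, 13, 16, 1, 4, 6]
Visit 8 → queue [3, 10, 13, 16, 1, 4, 6]
Visit 3 → queue [10, 13, 16, 1, 4, 6]
Visit 10 → queue [13, 16, 1, 4, 6]
Visit 13 → queue [16, 1, 4, 6]
Visit 16 → queue [1, 4, 6]
Visit 1 → queue [4, 6]
Visit 4 → queue [6]
Visit 6 → queue []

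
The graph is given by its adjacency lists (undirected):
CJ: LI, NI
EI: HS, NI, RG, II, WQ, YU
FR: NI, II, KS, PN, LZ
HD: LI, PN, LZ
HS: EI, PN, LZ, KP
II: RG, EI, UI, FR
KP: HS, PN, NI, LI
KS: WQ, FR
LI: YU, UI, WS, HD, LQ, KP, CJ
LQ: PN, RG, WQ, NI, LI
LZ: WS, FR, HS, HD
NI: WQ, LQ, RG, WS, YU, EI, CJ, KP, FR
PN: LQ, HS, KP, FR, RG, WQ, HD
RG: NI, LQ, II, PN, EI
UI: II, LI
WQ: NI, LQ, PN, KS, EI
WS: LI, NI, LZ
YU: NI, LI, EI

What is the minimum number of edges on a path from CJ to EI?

Level 0: CJ
Level 1: LI, NI
Level 2: EI, FR, HD, KP, LQ, RG, UI, WQ, WS, YU
Level 3: HS, II, KS, LZ, PN
EI first appears at level 2.

2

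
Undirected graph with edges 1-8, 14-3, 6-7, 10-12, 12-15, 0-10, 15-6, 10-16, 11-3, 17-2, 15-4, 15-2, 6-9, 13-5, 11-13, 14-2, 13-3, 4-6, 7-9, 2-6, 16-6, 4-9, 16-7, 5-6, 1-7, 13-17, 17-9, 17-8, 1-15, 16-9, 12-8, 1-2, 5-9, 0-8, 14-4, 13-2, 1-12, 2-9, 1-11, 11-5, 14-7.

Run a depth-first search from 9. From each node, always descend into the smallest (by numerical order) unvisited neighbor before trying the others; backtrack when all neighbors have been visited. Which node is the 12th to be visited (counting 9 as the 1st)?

Visit 9
9 → 2
2 → 1
1 → 7
7 → 6
6 → 4
4 → 14
14 → 3
3 → 11
11 → 5
5 → 13
13 → 17
17 → 8
8 → 0
0 → 10
10 → 12
12 → 15
10 → 16

Visit order: 9, 2, 1, 7, 6, 4, 14, 3, 11, 5, 13, 17, 8, 0, 10, 12, 15, 16

17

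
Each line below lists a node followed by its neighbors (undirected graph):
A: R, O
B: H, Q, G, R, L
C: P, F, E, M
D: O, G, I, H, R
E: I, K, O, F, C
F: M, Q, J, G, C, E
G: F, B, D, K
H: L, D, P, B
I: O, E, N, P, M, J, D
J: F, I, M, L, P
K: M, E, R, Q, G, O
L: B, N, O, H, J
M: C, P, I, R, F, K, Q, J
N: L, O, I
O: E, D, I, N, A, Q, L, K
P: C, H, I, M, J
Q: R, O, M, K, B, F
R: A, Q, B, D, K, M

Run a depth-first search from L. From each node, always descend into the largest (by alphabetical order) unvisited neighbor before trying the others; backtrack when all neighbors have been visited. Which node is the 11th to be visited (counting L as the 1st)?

Visit L
L → O
O → Q
Q → R
R → M
M → P
P → J
J → I
I → N
I → E
E → K
K → G
G → F
F → C
G → D
D → H
H → B
R → A

Visit order: L, O, Q, R, M, P, J, I, N, E, K, G, F, C, D, H, B, A

K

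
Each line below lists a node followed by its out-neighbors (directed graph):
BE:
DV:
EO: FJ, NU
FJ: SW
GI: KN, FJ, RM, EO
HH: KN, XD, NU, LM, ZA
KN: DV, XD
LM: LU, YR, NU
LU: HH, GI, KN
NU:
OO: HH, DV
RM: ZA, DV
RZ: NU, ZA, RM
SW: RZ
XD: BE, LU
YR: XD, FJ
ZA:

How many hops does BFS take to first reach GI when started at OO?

4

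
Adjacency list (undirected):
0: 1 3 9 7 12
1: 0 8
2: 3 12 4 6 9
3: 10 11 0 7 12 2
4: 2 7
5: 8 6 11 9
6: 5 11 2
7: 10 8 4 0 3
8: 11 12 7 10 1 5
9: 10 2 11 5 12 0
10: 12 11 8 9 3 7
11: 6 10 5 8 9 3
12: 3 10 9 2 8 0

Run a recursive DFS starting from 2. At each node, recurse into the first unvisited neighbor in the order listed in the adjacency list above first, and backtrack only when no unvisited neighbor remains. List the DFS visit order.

2, 3, 10, 12, 9, 11, 6, 5, 8, 7, 4, 0, 1

Visit 2
2 → 3
3 → 10
10 → 12
12 → 9
9 → 11
11 → 6
6 → 5
5 → 8
8 → 7
7 → 4
7 → 0
0 → 1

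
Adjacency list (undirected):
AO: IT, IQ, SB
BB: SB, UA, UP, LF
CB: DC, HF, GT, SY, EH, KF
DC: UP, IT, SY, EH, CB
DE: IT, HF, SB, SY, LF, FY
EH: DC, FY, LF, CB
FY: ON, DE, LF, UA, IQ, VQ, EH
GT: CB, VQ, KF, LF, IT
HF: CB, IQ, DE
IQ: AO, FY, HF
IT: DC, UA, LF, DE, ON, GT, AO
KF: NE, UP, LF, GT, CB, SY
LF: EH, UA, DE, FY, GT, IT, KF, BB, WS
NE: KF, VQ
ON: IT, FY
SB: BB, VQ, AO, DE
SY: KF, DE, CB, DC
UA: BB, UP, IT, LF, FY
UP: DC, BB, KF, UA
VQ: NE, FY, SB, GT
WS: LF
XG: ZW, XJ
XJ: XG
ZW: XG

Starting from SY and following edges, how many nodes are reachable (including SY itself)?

BFS from SY visits: SY, KF, DE, CB, DC, NE, UP, LF, GT, IT, HF, SB, FY, EH, VQ, BB, UA, WS, ON, AO, IQ
Reachable nodes: 21 of 24 total.

21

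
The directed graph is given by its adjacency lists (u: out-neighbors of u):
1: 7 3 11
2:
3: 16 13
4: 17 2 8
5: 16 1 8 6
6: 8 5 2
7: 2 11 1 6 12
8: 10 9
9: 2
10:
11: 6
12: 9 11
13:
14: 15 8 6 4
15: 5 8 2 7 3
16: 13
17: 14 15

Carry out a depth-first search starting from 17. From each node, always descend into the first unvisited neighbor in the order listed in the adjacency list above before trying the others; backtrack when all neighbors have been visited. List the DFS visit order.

Visit 17
17 → 14
14 → 15
15 → 5
5 → 16
16 → 13
5 → 1
1 → 7
7 → 2
7 → 11
11 → 6
6 → 8
8 → 10
8 → 9
7 → 12
1 → 3
14 → 4

17 -> 14 -> 15 -> 5 -> 16 -> 13 -> 1 -> 7 -> 2 -> 11 -> 6 -> 8 -> 10 -> 9 -> 12 -> 3 -> 4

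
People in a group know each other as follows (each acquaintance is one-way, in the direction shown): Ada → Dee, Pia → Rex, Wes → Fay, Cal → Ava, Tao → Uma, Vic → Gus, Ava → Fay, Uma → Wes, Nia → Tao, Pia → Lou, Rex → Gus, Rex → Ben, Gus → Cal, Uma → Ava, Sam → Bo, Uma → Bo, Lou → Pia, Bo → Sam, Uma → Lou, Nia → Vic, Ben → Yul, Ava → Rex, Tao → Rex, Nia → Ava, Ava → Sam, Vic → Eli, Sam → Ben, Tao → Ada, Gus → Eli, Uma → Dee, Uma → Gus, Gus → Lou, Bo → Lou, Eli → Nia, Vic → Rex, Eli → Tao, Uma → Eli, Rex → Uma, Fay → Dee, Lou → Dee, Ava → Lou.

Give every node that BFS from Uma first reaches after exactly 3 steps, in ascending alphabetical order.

Ada, Ben, Vic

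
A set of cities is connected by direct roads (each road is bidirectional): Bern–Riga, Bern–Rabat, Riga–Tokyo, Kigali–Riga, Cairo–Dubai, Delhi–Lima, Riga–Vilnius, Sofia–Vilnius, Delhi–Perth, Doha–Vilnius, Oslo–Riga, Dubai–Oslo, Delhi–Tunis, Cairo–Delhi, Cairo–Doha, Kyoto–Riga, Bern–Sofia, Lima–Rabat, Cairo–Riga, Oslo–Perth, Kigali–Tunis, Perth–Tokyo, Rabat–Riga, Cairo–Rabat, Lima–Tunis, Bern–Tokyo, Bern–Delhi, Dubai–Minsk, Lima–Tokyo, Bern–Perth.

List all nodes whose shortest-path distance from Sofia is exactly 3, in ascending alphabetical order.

Level 0: Sofia
Level 1: Bern, Vilnius
Level 2: Delhi, Doha, Perth, Rabat, Riga, Tokyo
Level 3: Cairo, Kigali, Kyoto, Lima, Oslo, Tunis
Level 4: Dubai
Level 5: Minsk

Cairo, Kigali, Kyoto, Lima, Oslo, Tunis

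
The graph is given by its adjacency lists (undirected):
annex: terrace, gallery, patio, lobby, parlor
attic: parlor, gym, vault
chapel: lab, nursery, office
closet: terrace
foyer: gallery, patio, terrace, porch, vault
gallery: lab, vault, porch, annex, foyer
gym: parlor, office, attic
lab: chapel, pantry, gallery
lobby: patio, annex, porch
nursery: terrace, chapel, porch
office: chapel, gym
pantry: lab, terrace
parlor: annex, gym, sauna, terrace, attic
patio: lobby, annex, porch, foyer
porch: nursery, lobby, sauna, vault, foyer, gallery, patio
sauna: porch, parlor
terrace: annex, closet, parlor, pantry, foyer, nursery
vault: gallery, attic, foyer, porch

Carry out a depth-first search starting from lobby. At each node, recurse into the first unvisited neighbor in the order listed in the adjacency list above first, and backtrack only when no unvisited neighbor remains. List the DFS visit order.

Visit lobby
lobby → patio
patio → annex
annex → terrace
terrace → closet
terrace → parlor
parlor → gym
gym → office
office → chapel
chapel → lab
lab → pantry
lab → gallery
gallery → vault
vault → attic
vault → foyer
foyer → porch
porch → nursery
porch → sauna

lobby -> patio -> annex -> terrace -> closet -> parlor -> gym -> office -> chapel -> lab -> pantry -> gallery -> vault -> attic -> foyer -> porch -> nursery -> sauna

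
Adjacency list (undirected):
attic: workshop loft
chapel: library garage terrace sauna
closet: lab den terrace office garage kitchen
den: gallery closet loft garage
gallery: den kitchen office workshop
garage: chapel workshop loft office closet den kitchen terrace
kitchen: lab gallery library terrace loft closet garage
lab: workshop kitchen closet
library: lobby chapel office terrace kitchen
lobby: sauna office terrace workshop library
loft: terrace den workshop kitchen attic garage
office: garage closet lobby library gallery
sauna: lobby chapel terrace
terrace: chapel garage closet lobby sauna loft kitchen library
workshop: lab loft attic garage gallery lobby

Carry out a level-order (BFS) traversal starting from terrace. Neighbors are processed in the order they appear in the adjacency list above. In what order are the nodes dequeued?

terrace chapel garage closet lobby sauna loft kitchen library workshop office den lab attic gallery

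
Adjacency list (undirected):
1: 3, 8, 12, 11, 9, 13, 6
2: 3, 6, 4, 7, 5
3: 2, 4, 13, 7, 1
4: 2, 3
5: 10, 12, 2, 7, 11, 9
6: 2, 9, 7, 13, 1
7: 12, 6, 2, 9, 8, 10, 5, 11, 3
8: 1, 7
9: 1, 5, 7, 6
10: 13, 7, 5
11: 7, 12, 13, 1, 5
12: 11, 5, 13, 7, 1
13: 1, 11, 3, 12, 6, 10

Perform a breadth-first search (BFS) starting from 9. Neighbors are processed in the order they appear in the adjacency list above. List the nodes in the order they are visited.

9 -> 1 -> 5 -> 7 -> 6 -> 3 -> 8 -> 12 -> 11 -> 13 -> 10 -> 2 -> 4

Visit 9; enqueue 1, 5, 7, 6 → queue [1, 5, 7, 6]
Visit 1; enqueue 3, 8, 12, 11, 13 → queue [5, 7, 6, 3, 8, 12, 11, 13]
Visit 5; enqueue 10, 2 → queue [7, 6, 3, 8, 12, 11, 13, 10, 2]
Visit 7 → queue [6, 3, 8, 12, 11, 13, 10, 2]
Visit 6 → queue [3, 8, 12, 11, 13, 10, 2]
Visit 3; enqueue 4 → queue [8, 12, 11, 13, 10, 2, 4]
Visit 8 → queue [12, 11, 13, 10, 2, 4]
Visit 12 → queue [11, 13, 10, 2, 4]
Visit 11 → queue [13, 10, 2, 4]
Visit 13 → queue [10, 2, 4]
Visit 10 → queue [2, 4]
Visit 2 → queue [4]
Visit 4 → queue []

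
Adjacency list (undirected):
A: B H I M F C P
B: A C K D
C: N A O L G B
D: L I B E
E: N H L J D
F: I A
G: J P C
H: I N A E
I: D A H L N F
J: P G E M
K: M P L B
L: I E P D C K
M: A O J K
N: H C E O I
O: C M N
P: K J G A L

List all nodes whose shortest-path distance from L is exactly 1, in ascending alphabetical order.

Level 0: L
Level 1: C, D, E, I, K, P
Level 2: A, B, F, G, H, J, M, N, O

C, D, E, I, K, P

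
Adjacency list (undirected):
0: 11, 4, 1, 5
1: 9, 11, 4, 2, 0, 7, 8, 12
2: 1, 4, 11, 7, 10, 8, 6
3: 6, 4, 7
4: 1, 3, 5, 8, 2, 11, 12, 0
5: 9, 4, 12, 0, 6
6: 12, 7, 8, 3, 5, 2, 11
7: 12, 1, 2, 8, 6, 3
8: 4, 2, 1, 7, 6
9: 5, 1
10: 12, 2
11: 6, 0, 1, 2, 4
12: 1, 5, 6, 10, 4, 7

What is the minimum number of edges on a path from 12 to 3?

2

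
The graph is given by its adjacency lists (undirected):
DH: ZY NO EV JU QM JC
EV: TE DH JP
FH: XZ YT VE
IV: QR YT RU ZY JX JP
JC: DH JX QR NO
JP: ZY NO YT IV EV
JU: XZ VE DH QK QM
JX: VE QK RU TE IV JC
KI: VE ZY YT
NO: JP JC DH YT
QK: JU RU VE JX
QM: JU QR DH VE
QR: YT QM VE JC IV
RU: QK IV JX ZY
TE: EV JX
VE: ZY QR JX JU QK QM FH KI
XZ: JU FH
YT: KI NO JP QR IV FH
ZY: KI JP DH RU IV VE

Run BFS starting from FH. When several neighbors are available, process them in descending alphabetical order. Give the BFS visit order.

Visit FH; enqueue YT, XZ, VE → queue [YT, XZ, VE]
Visit YT; enqueue QR, NO, KI, JP, IV → queue [XZ, VE, QR, NO, KI, JP, IV]
Visit XZ; enqueue JU → queue [VE, QR, NO, KI, JP, IV, JU]
Visit VE; enqueue ZY, QM, QK, JX → queue [QR, NO, KI, JP, IV, JU, ZY, QM, QK, JX]
Visit QR; enqueue JC → queue [NO, KI, JP, IV, JU, ZY, QM, QK, JX, JC]
Visit NO; enqueue DH → queue [KI, JP, IV, JU, ZY, QM, QK, JX, JC, DH]
Visit KI → queue [JP, IV, JU, ZY, QM, QK, JX, JC, DH]
Visit JP; enqueue EV → queue [IV, JU, ZY, QM, QK, JX, JC, DH, EV]
Visit IV; enqueue RU → queue [JU, ZY, QM, QK, JX, JC, DH, EV, RU]
Visit JU → queue [ZY, QM, QK, JX, JC, DH, EV, RU]
Visit ZY → queue [QM, QK, JX, JC, DH, EV, RU]
Visit QM → queue [QK, JX, JC, DH, EV, RU]
Visit QK → queue [JX, JC, DH, EV, RU]
Visit JX; enqueue TE → queue [JC, DH, EV, RU, TE]
Visit JC → queue [DH, EV, RU, TE]
Visit DH → queue [EV, RU, TE]
Visit EV → queue [RU, TE]
Visit RU → queue [TE]
Visit TE → queue []

FH → YT → XZ → VE → QR → NO → KI → JP → IV → JU → ZY → QM → QK → JX → JC → DH → EV → RU → TE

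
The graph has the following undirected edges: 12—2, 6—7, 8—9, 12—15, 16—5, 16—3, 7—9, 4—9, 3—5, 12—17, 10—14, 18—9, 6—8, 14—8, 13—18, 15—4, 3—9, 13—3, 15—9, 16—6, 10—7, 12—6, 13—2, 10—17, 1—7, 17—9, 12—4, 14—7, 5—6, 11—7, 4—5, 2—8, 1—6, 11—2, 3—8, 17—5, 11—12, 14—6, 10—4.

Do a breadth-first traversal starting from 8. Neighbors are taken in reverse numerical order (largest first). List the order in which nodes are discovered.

Visit 8; enqueue 14, 9, 6, 3, 2 → queue [14, 9, 6, 3, 2]
Visit 14; enqueue 10, 7 → queue [9, 6, 3, 2, 10, 7]
Visit 9; enqueue 18, 17, 15, 4 → queue [6, 3, 2, 10, 7, 18, 17, 15, 4]
Visit 6; enqueue 16, 12, 5, 1 → queue [3, 2, 10, 7, 18, 17, 15, 4, 16, 12, 5, 1]
Visit 3; enqueue 13 → queue [2, 10, 7, 18, 17, 15, 4, 16, 12, 5, 1, 13]
Visit 2; enqueue 11 → queue [10, 7, 18, 17, 15, 4, 16, 12, 5, 1, 13, 11]
Visit 10 → queue [7, 18, 17, 15, 4, 16, 12, 5, 1, 13, 11]
Visit 7 → queue [18, 17, 15, 4, 16, 12, 5, 1, 13, 11]
Visit 18 → queue [17, 15, 4, 16, 12, 5, 1, 13, 11]
Visit 17 → queue [15, 4, 16, 12, 5, 1, 13, 11]
Visit 15 → queue [4, 16, 12, 5, 1, 13, 11]
Visit 4 → queue [16, 12, 5, 1, 13, 11]
Visit 16 → queue [12, 5, 1, 13, 11]
Visit 12 → queue [5, 1, 13, 11]
Visit 5 → queue [1, 13, 11]
Visit 1 → queue [13, 11]
Visit 13 → queue [11]
Visit 11 → queue []

8 14 9 6 3 2 10 7 18 17 15 4 16 12 5 1 13 11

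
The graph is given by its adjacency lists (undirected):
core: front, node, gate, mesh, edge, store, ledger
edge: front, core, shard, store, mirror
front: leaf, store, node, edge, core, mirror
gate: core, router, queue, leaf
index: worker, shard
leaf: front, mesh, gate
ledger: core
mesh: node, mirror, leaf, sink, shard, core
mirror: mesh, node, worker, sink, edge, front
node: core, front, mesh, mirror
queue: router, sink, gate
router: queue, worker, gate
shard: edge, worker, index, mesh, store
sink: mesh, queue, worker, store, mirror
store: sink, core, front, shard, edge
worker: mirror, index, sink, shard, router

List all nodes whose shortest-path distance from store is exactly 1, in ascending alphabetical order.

Level 0: store
Level 1: core, edge, front, shard, sink
Level 2: gate, index, leaf, ledger, mesh, mirror, node, queue, worker
Level 3: router

core, edge, front, shard, sink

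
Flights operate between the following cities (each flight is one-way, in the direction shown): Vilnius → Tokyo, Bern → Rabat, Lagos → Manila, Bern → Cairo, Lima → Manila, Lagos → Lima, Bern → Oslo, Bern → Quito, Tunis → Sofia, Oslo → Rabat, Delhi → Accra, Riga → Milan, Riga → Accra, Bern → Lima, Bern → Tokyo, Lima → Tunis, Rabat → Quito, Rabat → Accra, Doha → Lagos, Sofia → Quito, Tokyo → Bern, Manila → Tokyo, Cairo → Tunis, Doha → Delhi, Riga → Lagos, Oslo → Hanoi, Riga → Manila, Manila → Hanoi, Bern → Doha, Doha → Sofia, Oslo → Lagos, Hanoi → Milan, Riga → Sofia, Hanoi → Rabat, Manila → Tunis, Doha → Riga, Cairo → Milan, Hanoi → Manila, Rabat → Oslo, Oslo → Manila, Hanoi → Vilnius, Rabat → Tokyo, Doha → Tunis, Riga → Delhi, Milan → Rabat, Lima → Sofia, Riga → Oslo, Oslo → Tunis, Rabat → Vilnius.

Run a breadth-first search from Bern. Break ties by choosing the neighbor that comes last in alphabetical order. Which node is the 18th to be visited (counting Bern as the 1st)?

Milan

Visit Bern; enqueue Tokyo, Rabat, Quito, Oslo, Lima, Doha, Cairo → queue [Tokyo, Rabat, Quito, Oslo, Lima, Doha, Cairo]
Visit Tokyo → queue [Rabat, Quito, Oslo, Lima, Doha, Cairo]
Visit Rabat; enqueue Vilnius, Accra → queue [Quito, Oslo, Lima, Doha, Cairo, Vilnius, Accra]
Visit Quito → queue [Oslo, Lima, Doha, Cairo, Vilnius, Accra]
Visit Oslo; enqueue Tunis, Manila, Lagos, Hanoi → queue [Lima, Doha, Cairo, Vilnius, Accra, Tunis, Manila, Lagos, Hanoi]
Visit Lima; enqueue Sofia → queue [Doha, Cairo, Vilnius, Accra, Tunis, Manila, Lagos, Hanoi, Sofia]
Visit Doha; enqueue Riga, Delhi → queue [Cairo, Vilnius, Accra, Tunis, Manila, Lagos, Hanoi, Sofia, Riga, Delhi]
Visit Cairo; enqueue Milan → queue [Vilnius, Accra, Tunis, Manila, Lagos, Hanoi, Sofia, Riga, Delhi, Milan]
Visit Vilnius → queue [Accra, Tunis, Manila, Lagos, Hanoi, Sofia, Riga, Delhi, Milan]
Visit Accra → queue [Tunis, Manila, Lagos, Hanoi, Sofia, Riga, Delhi, Milan]
Visit Tunis → queue [Manila, Lagos, Hanoi, Sofia, Riga, Delhi, Milan]
Visit Manila → queue [Lagos, Hanoi, Sofia, Riga, Delhi, Milan]
Visit Lagos → queue [Hanoi, Sofia, Riga, Delhi, Milan]
Visit Hanoi → queue [Sofia, Riga, Delhi, Milan]
Visit Sofia → queue [Riga, Delhi, Milan]
Visit Riga → queue [Delhi, Milan]
Visit Delhi → queue [Milan]
Visit Milan → queue []

Visit order: Bern, Tokyo, Rabat, Quito, Oslo, Lima, Doha, Cairo, Vilnius, Accra, Tunis, Manila, Lagos, Hanoi, Sofia, Riga, Delhi, Milan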